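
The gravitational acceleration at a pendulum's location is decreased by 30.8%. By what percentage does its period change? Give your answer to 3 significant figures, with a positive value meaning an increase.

20.2%

T ∝ 1/√g, so T'/T = 1/√(0.6920) = 1.202.
Percentage change in T = (1.202 − 1) × 100% = 20.2%.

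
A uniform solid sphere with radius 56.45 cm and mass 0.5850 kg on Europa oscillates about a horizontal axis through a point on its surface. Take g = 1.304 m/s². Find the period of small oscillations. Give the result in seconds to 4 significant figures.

4.891 s

I_cm = (2/5)mr² = 0.074566 kg·m². The pivot is at distance d = 0.5645 m from the centre of mass.
By the parallel-axis theorem, I = I_cm + md² = 0.074566 + 0.18642 = 0.26098 kg·m².
T = 2π√(I/(mgd)) = 2π√(0.26098/(0.5850 × 1.304 × 0.5645)) = 4.891 s.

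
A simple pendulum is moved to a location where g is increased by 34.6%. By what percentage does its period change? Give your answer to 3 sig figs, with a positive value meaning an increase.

T ∝ 1/√g, so T'/T = 1/√(1.346) = 0.8619.
Percentage change in T = (0.8619 − 1) × 100% = -13.8%.

-13.8%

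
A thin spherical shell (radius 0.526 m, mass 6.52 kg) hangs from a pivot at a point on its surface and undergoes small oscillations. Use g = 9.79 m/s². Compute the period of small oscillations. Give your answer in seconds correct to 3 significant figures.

1.88 s

I_cm = (2/3)mr² = 1.203 kg·m². The pivot is at distance d = 0.526 m from the centre of mass.
By the parallel-axis theorem, I = I_cm + md² = 1.203 + 1.804 = 3.007 kg·m².
T = 2π√(I/(mgd)) = 2π√(3.007/(6.52 × 9.79 × 0.526)) = 1.88 s.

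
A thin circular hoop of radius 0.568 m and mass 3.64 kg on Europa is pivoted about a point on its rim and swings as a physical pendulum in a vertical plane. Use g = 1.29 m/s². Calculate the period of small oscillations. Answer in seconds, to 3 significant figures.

I_cm = mr² = 1.174 kg·m². The pivot is at distance d = 0.568 m from the centre of mass.
By the parallel-axis theorem, I = I_cm + md² = 1.174 + 1.174 = 2.349 kg·m².
T = 2π√(I/(mgd)) = 2π√(2.349/(3.64 × 1.29 × 0.568)) = 5.90 s.

5.90 s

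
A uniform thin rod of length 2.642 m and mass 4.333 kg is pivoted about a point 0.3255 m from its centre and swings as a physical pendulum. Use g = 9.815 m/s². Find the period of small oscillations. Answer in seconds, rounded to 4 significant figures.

2.915 s

For a physical pendulum T = 2π√(I/(mgd)), with d = 0.32550 m from pivot to centre of mass.
I_cm = mL²/12 = 4.333 × 2.642²/12 = 2.5204 kg·m²; I = I_cm + md² = 2.5204 + 4.333 × 0.32550² = 2.9795 kg·m².
T = 2π√(2.9795/(4.333 × 9.815 × 0.32550)) = 2.915 s.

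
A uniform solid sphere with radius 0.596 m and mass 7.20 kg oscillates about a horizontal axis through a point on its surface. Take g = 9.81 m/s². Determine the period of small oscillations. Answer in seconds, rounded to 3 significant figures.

1.83 s

I_cm = (2/5)mr² = 1.023 kg·m². The pivot is at distance d = 0.596 m from the centre of mass.
By the parallel-axis theorem, I = I_cm + md² = 1.023 + 2.558 = 3.581 kg·m².
T = 2π√(I/(mgd)) = 2π√(3.581/(7.20 × 9.81 × 0.596)) = 1.83 s.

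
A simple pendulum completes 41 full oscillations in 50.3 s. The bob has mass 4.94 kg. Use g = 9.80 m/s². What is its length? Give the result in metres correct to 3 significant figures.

0.374 m

T = 50.3/41 = 1.227 s.
From T = 2π√(L/g), L = gT²/(4π²) = 9.80 × 1.227²/(4π²) = 0.374 m.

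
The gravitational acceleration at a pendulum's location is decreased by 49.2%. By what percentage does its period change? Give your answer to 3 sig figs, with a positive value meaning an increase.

40.3%

T ∝ 1/√g, so T'/T = 1/√(0.5080) = 1.403.
Percentage change in T = (1.403 − 1) × 100% = 40.3%.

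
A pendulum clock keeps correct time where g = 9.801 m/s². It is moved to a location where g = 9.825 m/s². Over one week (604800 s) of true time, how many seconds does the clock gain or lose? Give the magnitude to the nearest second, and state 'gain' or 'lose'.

gain 740 s

The clock's period scales as T ∝ 1/√g, so T'/T = √(9.801/9.825) = 0.998778.
In 604800 s of true time the clock registers 604800/0.998778 = 605540.0 s, so it gains 740 s.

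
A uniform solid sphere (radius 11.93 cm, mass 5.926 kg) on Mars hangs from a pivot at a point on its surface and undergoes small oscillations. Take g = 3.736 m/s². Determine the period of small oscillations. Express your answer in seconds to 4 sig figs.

I_cm = (2/5)mr² = 0.033737 kg·m². The pivot is at distance d = 0.1193 m from the centre of mass.
By the parallel-axis theorem, I = I_cm + md² = 0.033737 + 0.084342 = 0.11808 kg·m².
T = 2π√(I/(mgd)) = 2π√(0.11808/(5.926 × 3.736 × 0.1193)) = 1.328 s.

1.328 s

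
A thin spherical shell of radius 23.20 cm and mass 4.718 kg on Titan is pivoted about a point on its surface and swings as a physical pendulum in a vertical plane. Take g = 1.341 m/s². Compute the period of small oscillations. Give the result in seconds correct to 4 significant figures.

I_cm = (2/3)mr² = 0.16929 kg·m². The pivot is at distance d = 0.2320 m from the centre of mass.
By the parallel-axis theorem, I = I_cm + md² = 0.16929 + 0.25394 = 0.42324 kg·m².
T = 2π√(I/(mgd)) = 2π√(0.42324/(4.718 × 1.341 × 0.2320)) = 3.374 s.

3.374 s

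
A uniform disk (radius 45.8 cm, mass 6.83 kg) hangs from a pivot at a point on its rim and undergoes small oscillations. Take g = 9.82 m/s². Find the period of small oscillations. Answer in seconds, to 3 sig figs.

1.66 s

I_cm = ½mr² = 0.7163 kg·m². The pivot is at distance d = 0.458 m from the centre of mass.
By the parallel-axis theorem, I = I_cm + md² = 0.7163 + 1.433 = 2.149 kg·m².
T = 2π√(I/(mgd)) = 2π√(2.149/(6.83 × 9.82 × 0.458)) = 1.66 s.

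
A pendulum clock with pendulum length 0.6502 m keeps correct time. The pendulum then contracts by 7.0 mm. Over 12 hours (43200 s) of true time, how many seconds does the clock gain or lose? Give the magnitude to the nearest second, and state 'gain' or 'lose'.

T ∝ √L, so T'/T = √(0.64320/0.6502) = 0.994602.
In 43200 s of true time the clock registers 43200/0.994602 = 43434.4 s, so it gains 234 s.

gain 234 s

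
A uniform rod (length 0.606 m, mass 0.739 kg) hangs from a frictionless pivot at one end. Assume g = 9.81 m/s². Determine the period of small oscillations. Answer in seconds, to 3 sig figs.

1.28 s

For a physical pendulum T = 2π√(I/(mgd)), with d = 0.3030 m from pivot to centre of mass.
I_cm = mL²/12 = 0.739 × 0.606²/12 = 0.02262 kg·m²; I = I_cm + md² = 0.02262 + 0.739 × 0.3030² = 0.09046 kg·m².
T = 2π√(0.09046/(0.739 × 9.81 × 0.3030)) = 1.28 s.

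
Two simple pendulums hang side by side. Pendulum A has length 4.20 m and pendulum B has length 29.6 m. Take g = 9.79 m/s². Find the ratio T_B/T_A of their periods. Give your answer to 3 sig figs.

T ∝ √L, so T_B/T_A = √(L_B/L_A) = √(29.6/4.20) = 2.65.

2.65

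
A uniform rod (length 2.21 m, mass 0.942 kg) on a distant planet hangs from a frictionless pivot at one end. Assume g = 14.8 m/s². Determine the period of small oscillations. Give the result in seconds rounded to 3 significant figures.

1.98 s

For a physical pendulum T = 2π√(I/(mgd)), with d = 1.105 m from pivot to centre of mass.
I_cm = mL²/12 = 0.942 × 2.21²/12 = 0.3834 kg·m²; I = I_cm + md² = 0.3834 + 0.942 × 1.105² = 1.534 kg·m².
T = 2π√(1.534/(0.942 × 14.8 × 1.105)) = 1.98 s.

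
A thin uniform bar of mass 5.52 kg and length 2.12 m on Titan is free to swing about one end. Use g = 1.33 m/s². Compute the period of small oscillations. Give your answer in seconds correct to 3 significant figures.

6.48 s

For a physical pendulum T = 2π√(I/(mgd)), with d = 1.060 m from pivot to centre of mass.
I_cm = mL²/12 = 5.52 × 2.12²/12 = 2.067 kg·m²; I = I_cm + md² = 2.067 + 5.52 × 1.060² = 8.270 kg·m².
T = 2π√(8.270/(5.52 × 1.33 × 1.060)) = 6.48 s.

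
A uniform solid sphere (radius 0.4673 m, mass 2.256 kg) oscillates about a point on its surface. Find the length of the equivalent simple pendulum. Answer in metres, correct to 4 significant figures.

The equivalent simple-pendulum length is L_eq = I/(md), where I is about the pivot and d = 0.46730 m.
I_cm = (2/5)mR² = 0.19706 kg·m², so I = I_cm + md² = 0.19706 + 0.49264 = 0.68970 kg·m².
L_eq = 0.68970/(2.256 × 0.46730) = 0.6542 m.

0.6542 m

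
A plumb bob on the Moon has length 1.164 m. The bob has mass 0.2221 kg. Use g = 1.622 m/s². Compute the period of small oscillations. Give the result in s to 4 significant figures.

5.323 s

T = 2π√(L/g) = 2π√(1.164/1.622) = 2π × 0.84713 = 5.323 s.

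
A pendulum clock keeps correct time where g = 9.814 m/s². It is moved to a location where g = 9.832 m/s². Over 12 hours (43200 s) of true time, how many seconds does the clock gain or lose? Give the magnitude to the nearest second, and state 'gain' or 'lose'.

gain 40 s

The clock's period scales as T ∝ 1/√g, so T'/T = √(9.814/9.832) = 0.999084.
In 43200 s of true time the clock registers 43200/0.999084 = 43239.6 s, so it gains 40 s.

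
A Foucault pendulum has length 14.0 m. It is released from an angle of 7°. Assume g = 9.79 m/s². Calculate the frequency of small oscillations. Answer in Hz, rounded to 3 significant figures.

0.133 Hz

T = 2π√(L/g) = 2π√(14.0/9.79) = 7.514 s, so f = 1/T = 0.133 Hz.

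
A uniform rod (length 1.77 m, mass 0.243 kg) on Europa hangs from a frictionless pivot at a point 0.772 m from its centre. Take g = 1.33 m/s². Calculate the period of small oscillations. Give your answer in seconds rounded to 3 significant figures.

5.74 s

For a physical pendulum T = 2π√(I/(mgd)), with d = 0.7720 m from pivot to centre of mass.
I_cm = mL²/12 = 0.243 × 1.77²/12 = 0.06344 kg·m²; I = I_cm + md² = 0.06344 + 0.243 × 0.7720² = 0.2083 kg·m².
T = 2π√(0.2083/(0.243 × 1.33 × 0.7720)) = 5.74 s.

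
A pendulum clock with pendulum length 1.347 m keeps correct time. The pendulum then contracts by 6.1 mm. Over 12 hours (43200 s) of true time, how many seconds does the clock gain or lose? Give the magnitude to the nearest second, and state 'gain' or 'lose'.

gain 98 s

T ∝ √L, so T'/T = √(1.34090/1.347) = 0.997733.
In 43200 s of true time the clock registers 43200/0.997733 = 43298.2 s, so it gains 98 s.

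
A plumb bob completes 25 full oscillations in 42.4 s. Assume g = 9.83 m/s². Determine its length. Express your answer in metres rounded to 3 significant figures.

T = 42.4/25 = 1.696 s.
From T = 2π√(L/g), L = gT²/(4π²) = 9.83 × 1.696²/(4π²) = 0.716 m.

0.716 m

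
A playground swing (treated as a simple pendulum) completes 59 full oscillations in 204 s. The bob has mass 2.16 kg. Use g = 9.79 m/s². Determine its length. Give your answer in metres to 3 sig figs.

T = 204/59 = 3.458 s.
From T = 2π√(L/g), L = gT²/(4π²) = 9.79 × 3.458²/(4π²) = 2.96 m.

2.96 m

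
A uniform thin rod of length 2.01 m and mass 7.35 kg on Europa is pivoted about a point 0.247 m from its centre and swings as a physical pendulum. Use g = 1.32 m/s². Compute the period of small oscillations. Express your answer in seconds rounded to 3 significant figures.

For a physical pendulum T = 2π√(I/(mgd)), with d = 0.2470 m from pivot to centre of mass.
I_cm = mL²/12 = 7.35 × 2.01²/12 = 2.475 kg·m²; I = I_cm + md² = 2.475 + 7.35 × 0.2470² = 2.923 kg·m².
T = 2π√(2.923/(7.35 × 1.32 × 0.2470)) = 6.94 s.

6.94 s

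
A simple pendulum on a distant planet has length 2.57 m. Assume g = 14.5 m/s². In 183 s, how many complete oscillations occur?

69

T = 2π√(L/g) = 2π√(2.57/14.5) = 2.645 s.
Number of complete oscillations = ⌊183/2.645⌋ = ⌊69.18⌋ = 69.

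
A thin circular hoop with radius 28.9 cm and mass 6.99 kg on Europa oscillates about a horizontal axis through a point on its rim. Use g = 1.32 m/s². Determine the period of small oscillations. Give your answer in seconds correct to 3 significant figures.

4.16 s

I_cm = mr² = 0.5838 kg·m². The pivot is at distance d = 0.289 m from the centre of mass.
By the parallel-axis theorem, I = I_cm + md² = 0.5838 + 0.5838 = 1.168 kg·m².
T = 2π√(I/(mgd)) = 2π√(1.168/(6.99 × 1.32 × 0.289)) = 4.16 s.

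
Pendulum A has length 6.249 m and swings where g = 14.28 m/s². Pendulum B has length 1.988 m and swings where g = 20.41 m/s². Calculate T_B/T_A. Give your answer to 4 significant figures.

0.4718

T = 2π√(L/g), so T_B/T_A = √((L_B/g_B)/(L_A/g_A)) = √((1.988/20.41)/(6.249/14.28)) = 0.4718.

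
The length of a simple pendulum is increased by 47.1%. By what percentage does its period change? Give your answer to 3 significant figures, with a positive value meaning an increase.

21.3%

T ∝ √L, so T'/T = √(1.471) = 1.213.
Percentage change in T = (1.213 − 1) × 100% = 21.3%.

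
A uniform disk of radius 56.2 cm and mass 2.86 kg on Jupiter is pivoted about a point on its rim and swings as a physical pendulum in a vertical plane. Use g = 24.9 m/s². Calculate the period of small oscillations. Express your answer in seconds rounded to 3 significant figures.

1.16 s

I_cm = ½mr² = 0.4517 kg·m². The pivot is at distance d = 0.562 m from the centre of mass.
By the parallel-axis theorem, I = I_cm + md² = 0.4517 + 0.9033 = 1.355 kg·m².
T = 2π√(I/(mgd)) = 2π√(1.355/(2.86 × 24.9 × 0.562)) = 1.16 s.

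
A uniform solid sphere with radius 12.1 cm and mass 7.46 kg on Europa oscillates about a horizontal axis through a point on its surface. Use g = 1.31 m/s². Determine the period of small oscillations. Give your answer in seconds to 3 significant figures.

I_cm = (2/5)mr² = 0.04369 kg·m². The pivot is at distance d = 0.121 m from the centre of mass.
By the parallel-axis theorem, I = I_cm + md² = 0.04369 + 0.1092 = 0.1529 kg·m².
T = 2π√(I/(mgd)) = 2π√(0.1529/(7.46 × 1.31 × 0.121)) = 2.26 s.

2.26 s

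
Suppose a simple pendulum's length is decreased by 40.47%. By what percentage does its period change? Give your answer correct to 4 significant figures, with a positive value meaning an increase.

T ∝ √L, so T'/T = √(0.59530) = 0.77156.
Percentage change in T = (0.77156 − 1) × 100% = -22.84%.

-22.84%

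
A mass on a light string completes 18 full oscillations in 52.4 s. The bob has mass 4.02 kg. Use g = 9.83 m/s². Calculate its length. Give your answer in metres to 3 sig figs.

T = 52.4/18 = 2.911 s.
From T = 2π√(L/g), L = gT²/(4π²) = 9.83 × 2.911²/(4π²) = 2.11 m.

2.11 m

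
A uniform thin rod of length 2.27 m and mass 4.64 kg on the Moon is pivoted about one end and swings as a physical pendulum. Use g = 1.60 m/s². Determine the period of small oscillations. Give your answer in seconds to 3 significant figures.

For a physical pendulum T = 2π√(I/(mgd)), with d = 1.135 m from pivot to centre of mass.
I_cm = mL²/12 = 4.64 × 2.27²/12 = 1.992 kg·m²; I = I_cm + md² = 1.992 + 4.64 × 1.135² = 7.970 kg·m².
T = 2π√(7.970/(4.64 × 1.60 × 1.135)) = 6.11 s.

6.11 s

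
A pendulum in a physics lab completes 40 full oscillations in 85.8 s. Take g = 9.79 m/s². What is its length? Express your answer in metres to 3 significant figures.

1.14 m

T = 85.8/40 = 2.145 s.
From T = 2π√(L/g), L = gT²/(4π²) = 9.79 × 2.145²/(4π²) = 1.14 m.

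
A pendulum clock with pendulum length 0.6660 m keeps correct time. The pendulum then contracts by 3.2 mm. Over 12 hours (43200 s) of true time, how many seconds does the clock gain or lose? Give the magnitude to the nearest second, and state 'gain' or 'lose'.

gain 104 s

T ∝ √L, so T'/T = √(0.66280/0.6660) = 0.997595.
In 43200 s of true time the clock registers 43200/0.997595 = 43304.2 s, so it gains 104 s.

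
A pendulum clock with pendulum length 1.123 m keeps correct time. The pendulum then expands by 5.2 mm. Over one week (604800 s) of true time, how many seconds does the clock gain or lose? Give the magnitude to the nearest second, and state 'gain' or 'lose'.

lose 1395 s

T ∝ √L, so T'/T = √(1.12820/1.123) = 1.00231.
In 604800 s of true time the clock registers 604800/1.00231 = 603404.6 s, so it loses 1395 s.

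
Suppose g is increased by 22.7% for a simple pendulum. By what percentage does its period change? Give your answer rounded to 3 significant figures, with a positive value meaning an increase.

-9.72%

T ∝ 1/√g, so T'/T = 1/√(1.227) = 0.9028.
Percentage change in T = (0.9028 − 1) × 100% = -9.72%.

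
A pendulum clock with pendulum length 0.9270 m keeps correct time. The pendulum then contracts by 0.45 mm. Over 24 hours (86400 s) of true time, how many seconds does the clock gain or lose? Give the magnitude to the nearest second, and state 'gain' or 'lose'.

gain 21 s

T ∝ √L, so T'/T = √(0.92655/0.9270) = 0.999757.
In 86400 s of true time the clock registers 86400/0.999757 = 86421.0 s, so it gains 21 s.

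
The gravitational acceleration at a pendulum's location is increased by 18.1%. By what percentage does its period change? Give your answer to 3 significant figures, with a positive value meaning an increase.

-7.98%

T ∝ 1/√g, so T'/T = 1/√(1.181) = 0.9202.
Percentage change in T = (0.9202 − 1) × 100% = -7.98%.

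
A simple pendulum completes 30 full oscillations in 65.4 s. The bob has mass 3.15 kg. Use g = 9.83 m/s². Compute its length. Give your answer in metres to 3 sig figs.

T = 65.4/30 = 2.180 s.
From T = 2π√(L/g), L = gT²/(4π²) = 9.83 × 2.180²/(4π²) = 1.18 m.

1.18 m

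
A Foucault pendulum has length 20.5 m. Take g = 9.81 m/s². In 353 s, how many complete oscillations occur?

38

T = 2π√(L/g) = 2π√(20.5/9.81) = 9.083 s.
Number of complete oscillations = ⌊353/9.083⌋ = ⌊38.86⌋ = 38.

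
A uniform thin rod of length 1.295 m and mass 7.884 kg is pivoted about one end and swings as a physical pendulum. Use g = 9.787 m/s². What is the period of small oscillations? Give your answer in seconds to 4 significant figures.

For a physical pendulum T = 2π√(I/(mgd)), with d = 0.64750 m from pivot to centre of mass.
I_cm = mL²/12 = 7.884 × 1.295²/12 = 1.1018 kg·m²; I = I_cm + md² = 1.1018 + 7.884 × 0.64750² = 4.4072 kg·m².
T = 2π√(4.4072/(7.884 × 9.787 × 0.64750)) = 1.866 s.

1.866 s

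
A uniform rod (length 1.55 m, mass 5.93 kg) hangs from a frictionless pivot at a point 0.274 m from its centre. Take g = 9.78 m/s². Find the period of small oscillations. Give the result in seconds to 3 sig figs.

2.01 s

For a physical pendulum T = 2π√(I/(mgd)), with d = 0.2740 m from pivot to centre of mass.
I_cm = mL²/12 = 5.93 × 1.55²/12 = 1.187 kg·m²; I = I_cm + md² = 1.187 + 5.93 × 0.2740² = 1.632 kg·m².
T = 2π√(1.632/(5.93 × 9.78 × 0.2740)) = 2.01 s.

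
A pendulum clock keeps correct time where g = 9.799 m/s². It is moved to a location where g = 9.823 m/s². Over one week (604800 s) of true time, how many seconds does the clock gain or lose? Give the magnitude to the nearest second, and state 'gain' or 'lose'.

The clock's period scales as T ∝ 1/√g, so T'/T = √(9.799/9.823) = 0.998778.
In 604800 s of true time the clock registers 604800/0.998778 = 605540.2 s, so it gains 740 s.

gain 740 s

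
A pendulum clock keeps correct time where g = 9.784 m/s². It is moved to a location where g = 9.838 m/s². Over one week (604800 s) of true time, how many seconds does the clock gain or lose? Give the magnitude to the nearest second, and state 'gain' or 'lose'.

The clock's period scales as T ∝ 1/√g, so T'/T = √(9.784/9.838) = 0.997252.
In 604800 s of true time the clock registers 604800/0.997252 = 606466.7 s, so it gains 1667 s.

gain 1667 s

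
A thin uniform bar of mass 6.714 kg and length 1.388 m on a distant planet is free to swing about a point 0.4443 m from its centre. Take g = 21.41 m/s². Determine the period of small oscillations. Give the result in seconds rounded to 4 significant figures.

1.219 s

For a physical pendulum T = 2π√(I/(mgd)), with d = 0.44430 m from pivot to centre of mass.
I_cm = mL²/12 = 6.714 × 1.388²/12 = 1.0779 kg·m²; I = I_cm + md² = 1.0779 + 6.714 × 0.44430² = 2.4033 kg·m².
T = 2π√(2.4033/(6.714 × 21.41 × 0.44430)) = 1.219 s.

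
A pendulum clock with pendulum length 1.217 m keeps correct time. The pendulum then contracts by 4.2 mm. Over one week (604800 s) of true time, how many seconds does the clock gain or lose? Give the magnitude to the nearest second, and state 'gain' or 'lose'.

gain 1046 s

T ∝ √L, so T'/T = √(1.21280/1.217) = 0.998273.
In 604800 s of true time the clock registers 604800/0.998273 = 605846.3 s, so it gains 1046 s.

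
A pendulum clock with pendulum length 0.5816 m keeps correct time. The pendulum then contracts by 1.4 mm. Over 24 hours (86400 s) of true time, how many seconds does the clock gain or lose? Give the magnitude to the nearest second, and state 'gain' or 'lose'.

T ∝ √L, so T'/T = √(0.58020/0.5816) = 0.998796.
In 86400 s of true time the clock registers 86400/0.998796 = 86504.2 s, so it gains 104 s.

gain 104 s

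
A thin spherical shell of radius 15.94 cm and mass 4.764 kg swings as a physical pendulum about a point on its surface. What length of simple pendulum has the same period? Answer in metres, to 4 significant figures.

The equivalent simple-pendulum length is L_eq = I/(md), where I is about the pivot and d = 0.15940 m.
I_cm = (2/3)mR² = 0.080697 kg·m², so I = I_cm + md² = 0.080697 + 0.12105 = 0.20174 kg·m².
L_eq = 0.20174/(4.764 × 0.15940) = 0.2657 m.

0.2657 m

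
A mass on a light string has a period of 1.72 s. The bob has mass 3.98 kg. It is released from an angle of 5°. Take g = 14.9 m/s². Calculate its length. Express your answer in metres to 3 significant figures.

From T = 2π√(L/g), L = gT²/(4π²) = 14.9 × 1.720²/(4π²) = 1.12 m.

1.12 m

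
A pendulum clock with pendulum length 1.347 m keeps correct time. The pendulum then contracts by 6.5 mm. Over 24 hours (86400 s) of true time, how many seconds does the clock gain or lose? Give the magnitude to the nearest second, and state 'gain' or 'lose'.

T ∝ √L, so T'/T = √(1.34050/1.347) = 0.997584.
In 86400 s of true time the clock registers 86400/0.997584 = 86609.2 s, so it gains 209 s.

gain 209 s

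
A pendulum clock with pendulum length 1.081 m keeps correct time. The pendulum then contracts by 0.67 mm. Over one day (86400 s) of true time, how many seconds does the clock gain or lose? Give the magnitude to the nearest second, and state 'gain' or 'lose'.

gain 27 s

T ∝ √L, so T'/T = √(1.08033/1.081) = 0.999690.
In 86400 s of true time the clock registers 86400/0.999690 = 86426.8 s, so it gains 27 s.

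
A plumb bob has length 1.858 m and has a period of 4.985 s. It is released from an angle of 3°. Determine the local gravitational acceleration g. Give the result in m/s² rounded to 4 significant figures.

From T = 2π√(L/g), g = 4π²L/T² = 4π² × 1.858/4.9850² = 2.952 m/s².

2.952 m/s²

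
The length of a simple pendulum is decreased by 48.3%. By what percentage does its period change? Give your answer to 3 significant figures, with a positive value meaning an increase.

-28.1%

T ∝ √L, so T'/T = √(0.5170) = 0.7190.
Percentage change in T = (0.7190 − 1) × 100% = -28.1%.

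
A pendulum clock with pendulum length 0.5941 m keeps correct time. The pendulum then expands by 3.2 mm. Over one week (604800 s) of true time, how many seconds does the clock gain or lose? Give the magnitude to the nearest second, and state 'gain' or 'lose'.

lose 1622 s

T ∝ √L, so T'/T = √(0.59730/0.5941) = 1.00269.
In 604800 s of true time the clock registers 604800/1.00269 = 603177.7 s, so it loses 1622 s.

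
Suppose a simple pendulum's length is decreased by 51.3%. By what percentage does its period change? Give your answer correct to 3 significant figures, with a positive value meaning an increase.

-30.2%

T ∝ √L, so T'/T = √(0.4870) = 0.6979.
Percentage change in T = (0.6979 − 1) × 100% = -30.2%.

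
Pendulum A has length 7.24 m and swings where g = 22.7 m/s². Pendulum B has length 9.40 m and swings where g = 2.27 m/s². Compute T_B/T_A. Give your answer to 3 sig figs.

3.60

T = 2π√(L/g), so T_B/T_A = √((L_B/g_B)/(L_A/g_A)) = √((9.40/2.27)/(7.24/22.7)) = 3.60.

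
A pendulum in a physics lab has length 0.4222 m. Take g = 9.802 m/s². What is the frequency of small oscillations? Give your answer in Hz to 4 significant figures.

0.7669 Hz

T = 2π√(L/g) = 2π√(0.4222/9.802) = 1.3040 s, so f = 1/T = 0.7669 Hz.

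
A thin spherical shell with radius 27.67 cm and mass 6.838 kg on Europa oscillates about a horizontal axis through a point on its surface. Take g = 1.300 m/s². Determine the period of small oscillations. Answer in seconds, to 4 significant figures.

3.742 s

I_cm = (2/3)mr² = 0.34902 kg·m². The pivot is at distance d = 0.2767 m from the centre of mass.
By the parallel-axis theorem, I = I_cm + md² = 0.34902 + 0.52354 = 0.87256 kg·m².
T = 2π√(I/(mgd)) = 2π√(0.87256/(6.838 × 1.300 × 0.2767)) = 3.742 s.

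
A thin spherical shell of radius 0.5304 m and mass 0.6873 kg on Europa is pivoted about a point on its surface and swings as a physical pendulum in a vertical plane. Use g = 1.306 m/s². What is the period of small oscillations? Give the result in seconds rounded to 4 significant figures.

5.169 s

I_cm = (2/3)mr² = 0.12890 kg·m². The pivot is at distance d = 0.5304 m from the centre of mass.
By the parallel-axis theorem, I = I_cm + md² = 0.12890 + 0.19335 = 0.32226 kg·m².
T = 2π√(I/(mgd)) = 2π√(0.32226/(0.6873 × 1.306 × 0.5304)) = 5.169 s.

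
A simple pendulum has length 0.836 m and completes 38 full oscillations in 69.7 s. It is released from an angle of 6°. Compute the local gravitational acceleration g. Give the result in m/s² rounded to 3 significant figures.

T = 69.7/38 = 1.834 s.
From T = 2π√(L/g), g = 4π²L/T² = 4π² × 0.836/1.834² = 9.81 m/s².

9.81 m/s²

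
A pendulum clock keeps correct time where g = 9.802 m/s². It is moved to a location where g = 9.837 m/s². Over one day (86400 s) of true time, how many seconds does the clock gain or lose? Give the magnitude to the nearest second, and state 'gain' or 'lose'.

The clock's period scales as T ∝ 1/√g, so T'/T = √(9.802/9.837) = 0.998219.
In 86400 s of true time the clock registers 86400/0.998219 = 86554.1 s, so it gains 154 s.

gain 154 s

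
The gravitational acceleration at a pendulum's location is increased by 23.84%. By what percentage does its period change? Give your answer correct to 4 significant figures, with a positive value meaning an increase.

-10.14%

T ∝ 1/√g, so T'/T = 1/√(1.2384) = 0.89861.
Percentage change in T = (0.89861 − 1) × 100% = -10.14%.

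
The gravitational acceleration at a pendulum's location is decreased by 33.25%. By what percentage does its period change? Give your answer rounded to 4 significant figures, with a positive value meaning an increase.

T ∝ 1/√g, so T'/T = 1/√(0.66750) = 1.2240.
Percentage change in T = (1.2240 − 1) × 100% = 22.40%.

22.40%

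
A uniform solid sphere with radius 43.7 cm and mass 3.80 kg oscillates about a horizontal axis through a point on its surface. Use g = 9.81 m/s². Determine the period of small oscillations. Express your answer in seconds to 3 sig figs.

1.57 s

I_cm = (2/5)mr² = 0.2903 kg·m². The pivot is at distance d = 0.437 m from the centre of mass.
By the parallel-axis theorem, I = I_cm + md² = 0.2903 + 0.7257 = 1.016 kg·m².
T = 2π√(I/(mgd)) = 2π√(1.016/(3.80 × 9.81 × 0.437)) = 1.57 s.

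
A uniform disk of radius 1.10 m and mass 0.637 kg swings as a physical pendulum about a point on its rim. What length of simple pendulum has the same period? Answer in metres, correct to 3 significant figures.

The equivalent simple-pendulum length is L_eq = I/(md), where I is about the pivot and d = 1.100 m.
I_cm = ½mR² = 0.3854 kg·m², so I = I_cm + md² = 0.3854 + 0.7708 = 1.156 kg·m².
L_eq = 1.156/(0.637 × 1.100) = 1.65 m.

1.65 m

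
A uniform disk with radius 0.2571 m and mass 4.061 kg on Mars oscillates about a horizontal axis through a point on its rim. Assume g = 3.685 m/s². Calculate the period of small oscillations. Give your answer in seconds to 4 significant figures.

2.033 s

I_cm = ½mr² = 0.13422 kg·m². The pivot is at distance d = 0.2571 m from the centre of mass.
By the parallel-axis theorem, I = I_cm + md² = 0.13422 + 0.26843 = 0.40265 kg·m².
T = 2π√(I/(mgd)) = 2π√(0.40265/(4.061 × 3.685 × 0.2571)) = 2.033 s.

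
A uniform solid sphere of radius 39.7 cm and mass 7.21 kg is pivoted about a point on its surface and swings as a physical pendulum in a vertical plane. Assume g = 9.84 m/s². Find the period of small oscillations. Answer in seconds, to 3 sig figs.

I_cm = (2/5)mr² = 0.4545 kg·m². The pivot is at distance d = 0.397 m from the centre of mass.
By the parallel-axis theorem, I = I_cm + md² = 0.4545 + 1.136 = 1.591 kg·m².
T = 2π√(I/(mgd)) = 2π√(1.591/(7.21 × 9.84 × 0.397)) = 1.49 s.

1.49 s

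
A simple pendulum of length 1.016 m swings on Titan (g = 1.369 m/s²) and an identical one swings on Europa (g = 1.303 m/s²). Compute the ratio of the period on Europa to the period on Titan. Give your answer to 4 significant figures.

T ∝ 1/√g, so T₂/T₁ = √(g₁/g₂) = √(1.369/1.303) = 1.025.

1.025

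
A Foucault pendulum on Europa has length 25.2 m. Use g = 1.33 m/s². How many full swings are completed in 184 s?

6

T = 2π√(L/g) = 2π√(25.2/1.33) = 27.35 s.
Number of complete oscillations = ⌊184/27.35⌋ = ⌊6.728⌋ = 6.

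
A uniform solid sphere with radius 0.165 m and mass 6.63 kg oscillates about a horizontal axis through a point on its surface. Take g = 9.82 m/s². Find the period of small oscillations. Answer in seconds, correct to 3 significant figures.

0.964 s

I_cm = (2/5)mr² = 0.07220 kg·m². The pivot is at distance d = 0.165 m from the centre of mass.
By the parallel-axis theorem, I = I_cm + md² = 0.07220 + 0.1805 = 0.2527 kg·m².
T = 2π√(I/(mgd)) = 2π√(0.2527/(6.63 × 9.82 × 0.165)) = 0.964 s.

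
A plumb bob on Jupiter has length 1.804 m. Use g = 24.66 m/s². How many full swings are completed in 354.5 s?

208

T = 2π√(L/g) = 2π√(1.804/24.66) = 1.6994 s.
Number of complete oscillations = ⌊354.5/1.6994⌋ = ⌊208.60⌋ = 208.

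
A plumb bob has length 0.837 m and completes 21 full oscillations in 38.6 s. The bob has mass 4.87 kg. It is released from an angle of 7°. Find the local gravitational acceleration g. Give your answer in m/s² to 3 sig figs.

9.78 m/s²

T = 38.6/21 = 1.838 s.
From T = 2π√(L/g), g = 4π²L/T² = 4π² × 0.837/1.838² = 9.78 m/s².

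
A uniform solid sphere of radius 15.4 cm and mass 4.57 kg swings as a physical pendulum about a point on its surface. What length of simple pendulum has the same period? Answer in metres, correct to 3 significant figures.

0.216 m

The equivalent simple-pendulum length is L_eq = I/(md), where I is about the pivot and d = 0.1540 m.
I_cm = (2/5)mR² = 0.04335 kg·m², so I = I_cm + md² = 0.04335 + 0.1084 = 0.1517 kg·m².
L_eq = 0.1517/(4.57 × 0.1540) = 0.216 m.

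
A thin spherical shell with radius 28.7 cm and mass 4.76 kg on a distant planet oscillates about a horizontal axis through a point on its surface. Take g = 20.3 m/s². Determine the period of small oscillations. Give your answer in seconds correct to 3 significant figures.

0.964 s

I_cm = (2/3)mr² = 0.2614 kg·m². The pivot is at distance d = 0.287 m from the centre of mass.
By the parallel-axis theorem, I = I_cm + md² = 0.2614 + 0.3921 = 0.6535 kg·m².
T = 2π√(I/(mgd)) = 2π√(0.6535/(4.76 × 20.3 × 0.287)) = 0.964 s.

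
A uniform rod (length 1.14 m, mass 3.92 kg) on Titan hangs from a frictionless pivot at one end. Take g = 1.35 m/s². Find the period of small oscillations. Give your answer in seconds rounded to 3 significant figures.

4.71 s

For a physical pendulum T = 2π√(I/(mgd)), with d = 0.5700 m from pivot to centre of mass.
I_cm = mL²/12 = 3.92 × 1.14²/12 = 0.4245 kg·m²; I = I_cm + md² = 0.4245 + 3.92 × 0.5700² = 1.698 kg·m².
T = 2π√(1.698/(3.92 × 1.35 × 0.5700)) = 4.71 s.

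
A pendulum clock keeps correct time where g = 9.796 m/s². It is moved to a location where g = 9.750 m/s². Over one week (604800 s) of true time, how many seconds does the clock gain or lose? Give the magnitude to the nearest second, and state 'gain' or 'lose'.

lose 1422 s

The clock's period scales as T ∝ 1/√g, so T'/T = √(9.796/9.750) = 1.00236.
In 604800 s of true time the clock registers 604800/1.00236 = 603378.3 s, so it loses 1422 s.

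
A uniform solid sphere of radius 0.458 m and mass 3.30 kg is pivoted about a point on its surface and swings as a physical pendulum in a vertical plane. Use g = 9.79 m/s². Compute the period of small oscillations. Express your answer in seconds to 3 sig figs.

I_cm = (2/5)mr² = 0.2769 kg·m². The pivot is at distance d = 0.458 m from the centre of mass.
By the parallel-axis theorem, I = I_cm + md² = 0.2769 + 0.6922 = 0.9691 kg·m².
T = 2π√(I/(mgd)) = 2π√(0.9691/(3.30 × 9.79 × 0.458)) = 1.61 s.

1.61 s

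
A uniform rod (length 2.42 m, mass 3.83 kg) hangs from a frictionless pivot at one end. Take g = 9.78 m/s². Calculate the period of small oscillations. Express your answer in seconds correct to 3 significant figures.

2.55 s

For a physical pendulum T = 2π√(I/(mgd)), with d = 1.210 m from pivot to centre of mass.
I_cm = mL²/12 = 3.83 × 2.42²/12 = 1.869 kg·m²; I = I_cm + md² = 1.869 + 3.83 × 1.210² = 7.477 kg·m².
T = 2π√(7.477/(3.83 × 9.78 × 1.210)) = 2.55 s.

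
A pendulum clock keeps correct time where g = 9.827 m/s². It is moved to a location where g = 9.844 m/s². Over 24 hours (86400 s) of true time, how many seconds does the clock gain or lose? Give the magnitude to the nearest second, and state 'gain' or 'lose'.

The clock's period scales as T ∝ 1/√g, so T'/T = √(9.827/9.844) = 0.999136.
In 86400 s of true time the clock registers 86400/0.999136 = 86474.7 s, so it gains 75 s.

gain 75 s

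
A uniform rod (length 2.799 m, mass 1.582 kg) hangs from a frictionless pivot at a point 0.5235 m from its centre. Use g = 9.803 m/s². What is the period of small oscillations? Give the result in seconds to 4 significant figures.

For a physical pendulum T = 2π√(I/(mgd)), with d = 0.52350 m from pivot to centre of mass.
I_cm = mL²/12 = 1.582 × 2.799²/12 = 1.0328 kg·m²; I = I_cm + md² = 1.0328 + 1.582 × 0.52350² = 1.4664 kg·m².
T = 2π√(1.4664/(1.582 × 9.803 × 0.52350)) = 2.670 s.

2.670 s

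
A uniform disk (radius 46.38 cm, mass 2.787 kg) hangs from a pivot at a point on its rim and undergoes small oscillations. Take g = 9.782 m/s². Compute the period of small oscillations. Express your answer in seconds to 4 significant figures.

1.676 s

I_cm = ½mr² = 0.29976 kg·m². The pivot is at distance d = 0.4638 m from the centre of mass.
By the parallel-axis theorem, I = I_cm + md² = 0.29976 + 0.59951 = 0.89927 kg·m².
T = 2π√(I/(mgd)) = 2π√(0.89927/(2.787 × 9.782 × 0.4638)) = 1.676 s.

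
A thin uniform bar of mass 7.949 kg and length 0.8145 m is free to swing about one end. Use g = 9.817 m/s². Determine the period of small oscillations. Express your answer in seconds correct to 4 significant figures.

1.478 s

For a physical pendulum T = 2π√(I/(mgd)), with d = 0.40725 m from pivot to centre of mass.
I_cm = mL²/12 = 7.949 × 0.8145²/12 = 0.43945 kg·m²; I = I_cm + md² = 0.43945 + 7.949 × 0.40725² = 1.7578 kg·m².
T = 2π√(1.7578/(7.949 × 9.817 × 0.40725)) = 1.478 s.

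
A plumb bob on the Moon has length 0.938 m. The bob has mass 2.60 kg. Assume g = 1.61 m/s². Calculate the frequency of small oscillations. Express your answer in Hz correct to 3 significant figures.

0.209 Hz

T = 2π√(L/g) = 2π√(0.938/1.61) = 4.796 s, so f = 1/T = 0.209 Hz.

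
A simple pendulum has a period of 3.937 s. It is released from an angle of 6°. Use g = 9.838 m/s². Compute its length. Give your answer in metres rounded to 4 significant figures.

From T = 2π√(L/g), L = gT²/(4π²) = 9.838 × 3.9370²/(4π²) = 3.863 m.

3.863 m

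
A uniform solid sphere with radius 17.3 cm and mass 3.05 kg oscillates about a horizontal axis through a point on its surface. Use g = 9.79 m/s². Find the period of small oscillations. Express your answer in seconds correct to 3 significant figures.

I_cm = (2/5)mr² = 0.03651 kg·m². The pivot is at distance d = 0.173 m from the centre of mass.
By the parallel-axis theorem, I = I_cm + md² = 0.03651 + 0.09128 = 0.1278 kg·m².
T = 2π√(I/(mgd)) = 2π√(0.1278/(3.05 × 9.79 × 0.173)) = 0.988 s.

0.988 s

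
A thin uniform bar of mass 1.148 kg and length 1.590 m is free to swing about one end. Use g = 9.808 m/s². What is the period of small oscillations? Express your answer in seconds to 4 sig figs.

For a physical pendulum T = 2π√(I/(mgd)), with d = 0.79500 m from pivot to centre of mass.
I_cm = mL²/12 = 1.148 × 1.590²/12 = 0.24185 kg·m²; I = I_cm + md² = 0.24185 + 1.148 × 0.79500² = 0.96742 kg·m².
T = 2π√(0.96742/(1.148 × 9.808 × 0.79500)) = 2.066 s.

2.066 s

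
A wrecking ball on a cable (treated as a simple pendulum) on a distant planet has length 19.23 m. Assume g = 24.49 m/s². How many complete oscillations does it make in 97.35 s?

T = 2π√(L/g) = 2π√(19.23/24.49) = 5.5677 s.
Number of complete oscillations = ⌊97.35/5.5677⌋ = ⌊17.485⌋ = 17.

17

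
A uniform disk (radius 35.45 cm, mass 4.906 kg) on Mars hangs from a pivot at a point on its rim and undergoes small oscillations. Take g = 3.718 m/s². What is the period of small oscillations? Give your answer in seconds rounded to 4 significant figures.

2.376 s

I_cm = ½mr² = 0.30827 kg·m². The pivot is at distance d = 0.3545 m from the centre of mass.
By the parallel-axis theorem, I = I_cm + md² = 0.30827 + 0.61654 = 0.92481 kg·m².
T = 2π√(I/(mgd)) = 2π√(0.92481/(4.906 × 3.718 × 0.3545)) = 2.376 s.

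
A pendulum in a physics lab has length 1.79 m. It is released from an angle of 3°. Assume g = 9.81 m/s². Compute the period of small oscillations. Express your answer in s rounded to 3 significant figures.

2.68 s

T = 2π√(L/g) = 2π√(1.79/9.81) = 2π × 0.4272 = 2.68 s.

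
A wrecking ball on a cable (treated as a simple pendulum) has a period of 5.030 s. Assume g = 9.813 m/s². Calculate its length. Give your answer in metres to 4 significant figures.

From T = 2π√(L/g), L = gT²/(4π²) = 9.813 × 5.0300²/(4π²) = 6.289 m.

6.289 m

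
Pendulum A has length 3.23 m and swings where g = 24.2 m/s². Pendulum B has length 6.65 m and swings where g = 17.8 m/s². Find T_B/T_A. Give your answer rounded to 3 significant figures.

1.67

T = 2π√(L/g), so T_B/T_A = √((L_B/g_B)/(L_A/g_A)) = √((6.65/17.8)/(3.23/24.2)) = 1.67.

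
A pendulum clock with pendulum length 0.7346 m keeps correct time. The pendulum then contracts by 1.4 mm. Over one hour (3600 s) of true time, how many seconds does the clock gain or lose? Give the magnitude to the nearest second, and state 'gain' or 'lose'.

T ∝ √L, so T'/T = √(0.73320/0.7346) = 0.999047.
In 3600 s of true time the clock registers 3600/0.999047 = 3603.4 s, so it gains 3 s.

gain 3 s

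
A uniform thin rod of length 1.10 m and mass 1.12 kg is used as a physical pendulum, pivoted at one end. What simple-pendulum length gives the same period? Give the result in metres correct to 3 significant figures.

0.733 m

The equivalent simple-pendulum length is L_eq = I/(md), where I is about the pivot and d = 0.5500 m.
I_cm = (1/12)mL² = 0.1129 kg·m², so I = I_cm + md² = 0.1129 + 0.3388 = 0.4517 kg·m².
L_eq = 0.4517/(1.12 × 0.5500) = 0.733 m.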